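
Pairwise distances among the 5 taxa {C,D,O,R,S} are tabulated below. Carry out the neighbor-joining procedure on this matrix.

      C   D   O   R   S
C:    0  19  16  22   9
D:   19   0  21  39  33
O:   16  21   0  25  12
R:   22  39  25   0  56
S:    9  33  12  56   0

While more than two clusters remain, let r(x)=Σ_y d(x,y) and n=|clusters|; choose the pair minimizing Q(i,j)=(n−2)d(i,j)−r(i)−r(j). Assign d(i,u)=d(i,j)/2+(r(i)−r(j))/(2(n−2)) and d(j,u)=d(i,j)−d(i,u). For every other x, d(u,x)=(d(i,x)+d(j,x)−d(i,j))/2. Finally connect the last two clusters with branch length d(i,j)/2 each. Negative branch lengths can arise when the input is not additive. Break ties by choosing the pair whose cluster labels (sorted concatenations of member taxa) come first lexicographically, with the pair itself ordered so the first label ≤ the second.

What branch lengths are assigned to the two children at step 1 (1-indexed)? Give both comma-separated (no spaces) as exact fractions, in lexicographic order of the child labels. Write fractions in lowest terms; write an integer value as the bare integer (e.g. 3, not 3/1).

1. join C+S (d=9, Q=-149) ⇒ CS; edges |C|=-17/6, |S|=71/6
  updated: d(CS,D)=43/2, d(CS,O)=19/2, d(CS,R)=69/2
2. join CS+D (d=43/2, Q=-104) ⇒ CDS; edges |CS|=27/4, |D|=59/4
  updated: d(CDS,O)=9/2, d(CDS,R)=26
3. join CDS+O (d=9/2, Q=-111/2) ⇒ CDOS; edges |CDS|=11/4, |O|=7/4
  updated: d(CDOS,R)=93/4
4. join CDOS+R (d=93/4) ⇒ CDORS; edges |CDOS|=93/8, |R|=93/8
final tree: ((((C:-17/6,S:71/6):27/4,D:59/4):11/4,O:7/4):93/8,R:93/8)
total length: 233/4

-17/6,71/6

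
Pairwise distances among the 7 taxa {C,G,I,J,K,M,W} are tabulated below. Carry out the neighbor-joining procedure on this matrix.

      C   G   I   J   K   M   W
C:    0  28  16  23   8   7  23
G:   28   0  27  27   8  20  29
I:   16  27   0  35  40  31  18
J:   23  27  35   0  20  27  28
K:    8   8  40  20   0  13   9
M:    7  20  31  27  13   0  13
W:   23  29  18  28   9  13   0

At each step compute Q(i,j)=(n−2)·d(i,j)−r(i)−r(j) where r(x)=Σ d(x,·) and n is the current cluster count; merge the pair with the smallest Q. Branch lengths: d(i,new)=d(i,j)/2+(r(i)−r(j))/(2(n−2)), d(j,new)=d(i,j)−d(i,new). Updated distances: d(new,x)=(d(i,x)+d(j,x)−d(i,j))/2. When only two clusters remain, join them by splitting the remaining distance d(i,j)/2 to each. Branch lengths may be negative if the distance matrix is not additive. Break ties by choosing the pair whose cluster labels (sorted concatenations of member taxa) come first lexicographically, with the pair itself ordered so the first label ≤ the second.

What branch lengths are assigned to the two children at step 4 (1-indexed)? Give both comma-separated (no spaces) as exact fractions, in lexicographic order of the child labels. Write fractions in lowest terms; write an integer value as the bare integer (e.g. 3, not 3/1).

3,21/4

iteration 1: select G,K (d=8, Q=-197); attach at lengths (81/10, -1/10); label the merged cluster GK
  updated: d(C,GK)=14, d(GK,I)=59/2, d(GK,J)=39/2, d(GK,M)=25/2, d(GK,W)=15
iteration 2: select I,W (d=18, Q=-309/2); attach at lengths (209/16, 79/16); label the merged cluster IW
  updated: d(C,IW)=21/2, d(GK,IW)=53/4, d(IW,J)=45/2, d(IW,M)=13
iteration 3: select C,M (d=7, Q=-93); attach at lengths (8/3, 13/3); label the merged cluster CM
  updated: d(CM,GK)=39/4, d(CM,IW)=33/4, d(CM,J)=43/2
iteration 4: select CM,IW (d=33/4, Q=-67); attach at lengths (3, 21/4); label the merged cluster CIMW
  updated: d(CIMW,GK)=59/8, d(CIMW,J)=143/8
iteration 5: select CIMW,GK (d=59/8, Q=-179/4); attach at lengths (23/8, 9/2); label the merged cluster CGIKMW
  updated: d(CGIKMW,J)=15
iteration 6: select CGIKMW,J (d=15); attach at lengths (15/2, 15/2); label the merged cluster CGIJKMW
final tree: ((((C:8/3,M:13/3):3,(I:209/16,W:79/16):21/4):23/8,(G:81/10,K:-1/10):9/2):15/2,J:15/2)
total length: 509/8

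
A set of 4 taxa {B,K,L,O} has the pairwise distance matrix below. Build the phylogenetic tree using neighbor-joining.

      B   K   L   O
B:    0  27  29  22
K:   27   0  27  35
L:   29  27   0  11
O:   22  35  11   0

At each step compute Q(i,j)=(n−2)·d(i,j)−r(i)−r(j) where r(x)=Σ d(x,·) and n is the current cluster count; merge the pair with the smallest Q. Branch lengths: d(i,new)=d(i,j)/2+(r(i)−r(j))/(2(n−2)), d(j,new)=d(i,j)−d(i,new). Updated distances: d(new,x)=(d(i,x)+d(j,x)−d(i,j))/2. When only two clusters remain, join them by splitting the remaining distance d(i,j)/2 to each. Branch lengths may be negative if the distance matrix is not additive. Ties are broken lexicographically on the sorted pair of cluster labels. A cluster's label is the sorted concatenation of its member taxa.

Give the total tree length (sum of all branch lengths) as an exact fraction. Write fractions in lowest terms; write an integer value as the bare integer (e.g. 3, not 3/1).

189/4

step 1: merge (B,K) at d=27, Q=-113; branch lengths B→43/4, K→65/4; new cluster BK
  updated: d(BK,L)=29/2, d(BK,O)=15
step 2: merge (BK,L) at d=29/2, Q=-81/2; branch lengths BK→37/4, L→21/4; new cluster BKL
  updated: d(BKL,O)=23/4
step 3: merge (BKL,O) at d=23/4; branch lengths BKL→23/8, O→23/8; new cluster BKLO
final tree: (((B:43/4,K:65/4):37/4,L:21/4):23/8,O:23/8)
total length: 189/4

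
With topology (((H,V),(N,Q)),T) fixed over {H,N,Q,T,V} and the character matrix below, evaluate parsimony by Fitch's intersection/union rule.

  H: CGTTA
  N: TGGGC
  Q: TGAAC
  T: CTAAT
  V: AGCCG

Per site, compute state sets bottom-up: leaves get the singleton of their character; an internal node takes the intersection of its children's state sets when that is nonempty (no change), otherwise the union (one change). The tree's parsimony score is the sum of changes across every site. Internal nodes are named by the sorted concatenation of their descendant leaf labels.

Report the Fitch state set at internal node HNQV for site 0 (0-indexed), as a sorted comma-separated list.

HV@0: {C} ∪ {A} = {A,C} (union, +1)
NQ@0: {T} ∩ {T} = {T} (intersection, +0)
HNQV@0: {A,C} ∪ {T} = {A,C,T} (union, +1)
HNQTV@0: {A,C,T} ∩ {C} = {C} (intersection, +0)
HV@1: {G} ∩ {G} = {G} (intersection, +0)
NQ@1: {G} ∩ {G} = {G} (intersection, +0)
HNQV@1: {G} ∩ {G} = {G} (intersection, +0)
HNQTV@1: {G} ∪ {T} = {G,T} (union, +1)
HV@2: {T} ∪ {C} = {C,T} (union, +1)
NQ@2: {G} ∪ {A} = {A,G} (union, +1)
HNQV@2: {C,T} ∪ {A,G} = {A,C,G,T} (union, +1)
HNQTV@2: {A,C,G,T} ∩ {A} = {A} (intersection, +0)
HV@3: {T} ∪ {C} = {C,T} (union, +1)
NQ@3: {G} ∪ {A} = {A,G} (union, +1)
HNQV@3: {C,T} ∪ {A,G} = {A,C,G,T} (union, +1)
HNQTV@3: {A,C,G,T} ∩ {A} = {A} (intersection, +0)
HV@4: {A} ∪ {G} = {A,G} (union, +1)
NQ@4: {C} ∩ {C} = {C} (intersection, +0)
HNQV@4: {A,G} ∪ {C} = {A,C,G} (union, +1)
HNQTV@4: {A,C,G} ∪ {T} = {A,C,G,T} (union, +1)
per-site changes: [2, 1, 3, 3, 3]; total = 12

A,C,T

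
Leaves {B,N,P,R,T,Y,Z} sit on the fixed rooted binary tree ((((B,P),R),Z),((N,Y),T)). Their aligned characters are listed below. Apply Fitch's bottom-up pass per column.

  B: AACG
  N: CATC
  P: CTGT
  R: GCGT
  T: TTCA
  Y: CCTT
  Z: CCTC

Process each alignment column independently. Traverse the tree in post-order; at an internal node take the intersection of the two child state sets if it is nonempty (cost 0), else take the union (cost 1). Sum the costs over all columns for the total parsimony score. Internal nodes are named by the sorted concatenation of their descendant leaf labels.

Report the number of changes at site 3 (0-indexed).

4

site 0, node BP: B={A} ∪ P={C} → {A,C} (+1)
site 0, node BPR: BP={A,C} ∪ R={G} → {A,C,G} (+1)
site 0, node BPRZ: BPR={A,C,G} ∩ Z={C} → {C} (+0)
site 0, node NY: N={C} ∩ Y={C} → {C} (+0)
site 0, node NTY: NY={C} ∪ T={T} → {C,T} (+1)
site 0, node BNPRTYZ: BPRZ={C} ∩ NTY={C,T} → {C} (+0)
site 1, node BP: B={A} ∪ P={T} → {A,T} (+1)
site 1, node BPR: BP={A,T} ∪ R={C} → {A,C,T} (+1)
site 1, node BPRZ: BPR={A,C,T} ∩ Z={C} → {C} (+0)
site 1, node NY: N={A} ∪ Y={C} → {A,C} (+1)
site 1, node NTY: NY={A,C} ∪ T={T} → {A,C,T} (+1)
site 1, node BNPRTYZ: BPRZ={C} ∩ NTY={A,C,T} → {C} (+0)
site 2, node BP: B={C} ∪ P={G} → {C,G} (+1)
site 2, node BPR: BP={C,G} ∩ R={G} → {G} (+0)
site 2, node BPRZ: BPR={G} ∪ Z={T} → {G,T} (+1)
site 2, node NY: N={T} ∩ Y={T} → {T} (+0)
site 2, node NTY: NY={T} ∪ T={C} → {C,T} (+1)
site 2, node BNPRTYZ: BPRZ={G,T} ∩ NTY={C,T} → {T} (+0)
site 3, node BP: B={G} ∪ P={T} → {G,T} (+1)
site 3, node BPR: BP={G,T} ∩ R={T} → {T} (+0)
site 3, node BPRZ: BPR={T} ∪ Z={C} → {C,T} (+1)
site 3, node NY: N={C} ∪ Y={T} → {C,T} (+1)
site 3, node NTY: NY={C,T} ∪ T={A} → {A,C,T} (+1)
site 3, node BNPRTYZ: BPRZ={C,T} ∩ NTY={A,C,T} → {C,T} (+0)
per-site changes: [3, 4, 3, 4]; total = 14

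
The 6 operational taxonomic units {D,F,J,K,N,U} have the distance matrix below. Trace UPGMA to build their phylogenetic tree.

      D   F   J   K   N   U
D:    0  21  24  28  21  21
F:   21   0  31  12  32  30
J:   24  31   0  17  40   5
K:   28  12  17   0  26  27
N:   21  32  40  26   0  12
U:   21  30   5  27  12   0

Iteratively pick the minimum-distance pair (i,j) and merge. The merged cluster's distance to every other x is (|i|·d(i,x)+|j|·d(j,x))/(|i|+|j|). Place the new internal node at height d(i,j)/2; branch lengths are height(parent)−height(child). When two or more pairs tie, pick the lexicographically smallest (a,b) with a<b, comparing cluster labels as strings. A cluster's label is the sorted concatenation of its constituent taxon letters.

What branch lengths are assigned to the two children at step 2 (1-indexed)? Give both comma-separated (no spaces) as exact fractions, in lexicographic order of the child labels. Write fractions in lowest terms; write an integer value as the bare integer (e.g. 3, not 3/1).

6,6

step 1: merge (J,U) at d=5; branch lengths J→5/2, U→5/2; new cluster JU
  updated: d(D,JU)=45/2, d(F,JU)=61/2, d(JU,K)=22, d(JU,N)=26
step 2: merge (F,K) at d=12; branch lengths F→6, K→6; new cluster FK
  updated: d(D,FK)=49/2, d(FK,JU)=105/4, d(FK,N)=29
step 3: merge (D,N) at d=21; branch lengths D→21/2, N→21/2; new cluster DN
  updated: d(DN,FK)=107/4, d(DN,JU)=97/4
step 4: merge (DN,JU) at d=97/4; branch lengths DN→13/8, JU→77/8; new cluster DJNU
  updated: d(DJNU,FK)=53/2
step 5: merge (DJNU,FK) at d=53/2; branch lengths DJNU→9/8, FK→29/4; new cluster DFJKNU
final tree: (((D:21/2,N:21/2):13/8,(J:5/2,U:5/2):77/8):9/8,(F:6,K:6):29/4)
total length: 461/8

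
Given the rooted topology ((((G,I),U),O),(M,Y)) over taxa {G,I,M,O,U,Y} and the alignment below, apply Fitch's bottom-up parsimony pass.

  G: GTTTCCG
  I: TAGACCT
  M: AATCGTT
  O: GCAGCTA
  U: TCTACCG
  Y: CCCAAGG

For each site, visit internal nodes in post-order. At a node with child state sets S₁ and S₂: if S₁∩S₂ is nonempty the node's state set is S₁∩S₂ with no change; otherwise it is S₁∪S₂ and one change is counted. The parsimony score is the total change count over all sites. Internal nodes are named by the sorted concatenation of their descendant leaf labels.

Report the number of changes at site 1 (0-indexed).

GI@0: {G} ∪ {T} = {G,T} (union, +1)
GIU@0: {G,T} ∩ {T} = {T} (intersection, +0)
GIOU@0: {T} ∪ {G} = {G,T} (union, +1)
MY@0: {A} ∪ {C} = {A,C} (union, +1)
GIMOUY@0: {G,T} ∪ {A,C} = {A,C,G,T} (union, +1)
GI@1: {T} ∪ {A} = {A,T} (union, +1)
GIU@1: {A,T} ∪ {C} = {A,C,T} (union, +1)
GIOU@1: {A,C,T} ∩ {C} = {C} (intersection, +0)
MY@1: {A} ∪ {C} = {A,C} (union, +1)
GIMOUY@1: {C} ∩ {A,C} = {C} (intersection, +0)
GI@2: {T} ∪ {G} = {G,T} (union, +1)
GIU@2: {G,T} ∩ {T} = {T} (intersection, +0)
GIOU@2: {T} ∪ {A} = {A,T} (union, +1)
MY@2: {T} ∪ {C} = {C,T} (union, +1)
GIMOUY@2: {A,T} ∩ {C,T} = {T} (intersection, +0)
GI@3: {T} ∪ {A} = {A,T} (union, +1)
GIU@3: {A,T} ∩ {A} = {A} (intersection, +0)
GIOU@3: {A} ∪ {G} = {A,G} (union, +1)
MY@3: {C} ∪ {A} = {A,C} (union, +1)
GIMOUY@3: {A,G} ∩ {A,C} = {A} (intersection, +0)
GI@4: {C} ∩ {C} = {C} (intersection, +0)
GIU@4: {C} ∩ {C} = {C} (intersection, +0)
GIOU@4: {C} ∩ {C} = {C} (intersection, +0)
MY@4: {G} ∪ {A} = {A,G} (union, +1)
GIMOUY@4: {C} ∪ {A,G} = {A,C,G} (union, +1)
GI@5: {C} ∩ {C} = {C} (intersection, +0)
GIU@5: {C} ∩ {C} = {C} (intersection, +0)
GIOU@5: {C} ∪ {T} = {C,T} (union, +1)
MY@5: {T} ∪ {G} = {G,T} (union, +1)
GIMOUY@5: {C,T} ∩ {G,T} = {T} (intersection, +0)
GI@6: {G} ∪ {T} = {G,T} (union, +1)
GIU@6: {G,T} ∩ {G} = {G} (intersection, +0)
GIOU@6: {G} ∪ {A} = {A,G} (union, +1)
MY@6: {T} ∪ {G} = {G,T} (union, +1)
GIMOUY@6: {A,G} ∩ {G,T} = {G} (intersection, +0)
per-site changes: [4, 3, 3, 3, 2, 2, 3]; total = 20

3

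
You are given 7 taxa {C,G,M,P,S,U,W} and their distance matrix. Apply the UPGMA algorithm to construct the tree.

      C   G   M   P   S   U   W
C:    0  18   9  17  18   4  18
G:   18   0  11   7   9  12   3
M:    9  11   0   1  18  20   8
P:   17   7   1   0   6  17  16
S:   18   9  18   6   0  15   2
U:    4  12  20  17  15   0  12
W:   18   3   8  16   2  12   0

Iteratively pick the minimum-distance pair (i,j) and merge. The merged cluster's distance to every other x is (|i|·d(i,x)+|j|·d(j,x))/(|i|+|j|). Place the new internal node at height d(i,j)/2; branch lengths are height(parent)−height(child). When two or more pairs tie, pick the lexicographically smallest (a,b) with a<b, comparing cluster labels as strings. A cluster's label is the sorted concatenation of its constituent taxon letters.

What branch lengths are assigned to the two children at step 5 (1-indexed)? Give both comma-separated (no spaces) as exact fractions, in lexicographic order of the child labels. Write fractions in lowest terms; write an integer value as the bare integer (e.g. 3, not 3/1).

step 1: merge (M,P) at d=1; branch lengths M→1/2, P→1/2; new cluster MP
  updated: d(C,MP)=13, d(G,MP)=9, d(MP,S)=12, d(MP,U)=37/2, d(MP,W)=12
step 2: merge (S,W) at d=2; branch lengths S→1, W→1; new cluster SW
  updated: d(C,SW)=18, d(G,SW)=6, d(MP,SW)=12, d(SW,U)=27/2
step 3: merge (C,U) at d=4; branch lengths C→2, U→2; new cluster CU
  updated: d(CU,G)=15, d(CU,MP)=63/4, d(CU,SW)=63/4
step 4: merge (G,SW) at d=6; branch lengths G→3, SW→2; new cluster GSW
  updated: d(CU,GSW)=31/2, d(GSW,MP)=11
step 5: merge (GSW,MP) at d=11; branch lengths GSW→5/2, MP→5; new cluster GMPSW
  updated: d(CU,GMPSW)=78/5
step 6: merge (CU,GMPSW) at d=78/5; branch lengths CU→29/5, GMPSW→23/10; new cluster CGMPSUW
final tree: ((C:2,U:2):29/5,((G:3,(S:1,W:1):2):5/2,(M:1/2,P:1/2):5):23/10)
total length: 138/5

5/2,5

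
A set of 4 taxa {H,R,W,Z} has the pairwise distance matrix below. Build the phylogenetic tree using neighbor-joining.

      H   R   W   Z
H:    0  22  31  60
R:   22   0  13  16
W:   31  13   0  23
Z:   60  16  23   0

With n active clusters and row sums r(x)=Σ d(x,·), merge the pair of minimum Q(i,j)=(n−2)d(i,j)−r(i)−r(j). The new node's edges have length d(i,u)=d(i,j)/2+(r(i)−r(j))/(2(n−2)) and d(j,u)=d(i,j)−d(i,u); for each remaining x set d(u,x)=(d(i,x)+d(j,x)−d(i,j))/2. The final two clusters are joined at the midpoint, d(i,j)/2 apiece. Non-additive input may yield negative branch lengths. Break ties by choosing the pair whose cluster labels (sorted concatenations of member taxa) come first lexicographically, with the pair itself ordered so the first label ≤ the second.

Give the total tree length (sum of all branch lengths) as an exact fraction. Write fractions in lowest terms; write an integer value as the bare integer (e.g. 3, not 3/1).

iteration 1: select H,R (d=22, Q=-120); attach at lengths (53/2, -9/2); label the merged cluster HR
  updated: d(HR,W)=11, d(HR,Z)=27
iteration 2: select HR,W (d=11, Q=-61); attach at lengths (15/2, 7/2); label the merged cluster HRW
  updated: d(HRW,Z)=39/2
iteration 3: select HRW,Z (d=39/2); attach at lengths (39/4, 39/4); label the merged cluster HRWZ
final tree: (((H:53/2,R:-9/2):15/2,W:7/2):39/4,Z:39/4)
total length: 105/2

105/2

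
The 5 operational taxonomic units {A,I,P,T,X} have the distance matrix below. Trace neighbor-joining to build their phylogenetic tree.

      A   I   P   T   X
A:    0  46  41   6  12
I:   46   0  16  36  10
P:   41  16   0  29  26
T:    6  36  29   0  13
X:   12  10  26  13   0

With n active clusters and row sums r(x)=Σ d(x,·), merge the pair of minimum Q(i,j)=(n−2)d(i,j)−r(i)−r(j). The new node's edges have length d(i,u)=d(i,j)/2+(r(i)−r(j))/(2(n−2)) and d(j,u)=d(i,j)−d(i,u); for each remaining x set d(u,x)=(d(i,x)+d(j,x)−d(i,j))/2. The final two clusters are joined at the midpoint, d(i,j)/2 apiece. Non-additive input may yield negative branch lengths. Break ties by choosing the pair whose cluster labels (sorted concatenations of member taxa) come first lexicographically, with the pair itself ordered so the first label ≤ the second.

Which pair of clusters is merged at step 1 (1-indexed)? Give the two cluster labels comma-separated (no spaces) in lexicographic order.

iteration 1: select I,P (d=16, Q=-172); attach at lengths (22/3, 26/3); label the merged cluster IP
  updated: d(A,IP)=71/2, d(IP,T)=49/2, d(IP,X)=10
iteration 2: select A,T (d=6, Q=-85); attach at lengths (11/2, 1/2); label the merged cluster AT
  updated: d(AT,IP)=27, d(AT,X)=19/2
iteration 3: select AT,IP (d=27, Q=-93/2); attach at lengths (53/4, 55/4); label the merged cluster AIPT
  updated: d(AIPT,X)=-15/4
iteration 4: select AIPT,X (d=-15/4); attach at lengths (-15/8, -15/8); label the merged cluster AIPTX
final tree: (((A:11/2,T:1/2):53/4,(I:22/3,P:26/3):55/4):-15/8,X:-15/8)
total length: 181/4

I,P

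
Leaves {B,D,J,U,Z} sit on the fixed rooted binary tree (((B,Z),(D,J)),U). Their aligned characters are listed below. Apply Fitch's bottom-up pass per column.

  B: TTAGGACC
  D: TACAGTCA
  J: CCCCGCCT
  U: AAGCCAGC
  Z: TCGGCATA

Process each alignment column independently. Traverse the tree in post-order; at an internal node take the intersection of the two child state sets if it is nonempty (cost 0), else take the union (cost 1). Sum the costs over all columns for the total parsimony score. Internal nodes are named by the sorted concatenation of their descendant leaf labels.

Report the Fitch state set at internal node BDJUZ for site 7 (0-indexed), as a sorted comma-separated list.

A,C

BZ@0: {T} ∩ {T} = {T} (intersection, +0)
DJ@0: {T} ∪ {C} = {C,T} (union, +1)
BDJZ@0: {T} ∩ {C,T} = {T} (intersection, +0)
BDJUZ@0: {T} ∪ {A} = {A,T} (union, +1)
BZ@1: {T} ∪ {C} = {C,T} (union, +1)
DJ@1: {A} ∪ {C} = {A,C} (union, +1)
BDJZ@1: {C,T} ∩ {A,C} = {C} (intersection, +0)
BDJUZ@1: {C} ∪ {A} = {A,C} (union, +1)
BZ@2: {A} ∪ {G} = {A,G} (union, +1)
DJ@2: {C} ∩ {C} = {C} (intersection, +0)
BDJZ@2: {A,G} ∪ {C} = {A,C,G} (union, +1)
BDJUZ@2: {A,C,G} ∩ {G} = {G} (intersection, +0)
BZ@3: {G} ∩ {G} = {G} (intersection, +0)
DJ@3: {A} ∪ {C} = {A,C} (union, +1)
BDJZ@3: {G} ∪ {A,C} = {A,C,G} (union, +1)
BDJUZ@3: {A,C,G} ∩ {C} = {C} (intersection, +0)
BZ@4: {G} ∪ {C} = {C,G} (union, +1)
DJ@4: {G} ∩ {G} = {G} (intersection, +0)
BDJZ@4: {C,G} ∩ {G} = {G} (intersection, +0)
BDJUZ@4: {G} ∪ {C} = {C,G} (union, +1)
BZ@5: {A} ∩ {A} = {A} (intersection, +0)
DJ@5: {T} ∪ {C} = {C,T} (union, +1)
BDJZ@5: {A} ∪ {C,T} = {A,C,T} (union, +1)
BDJUZ@5: {A,C,T} ∩ {A} = {A} (intersection, +0)
BZ@6: {C} ∪ {T} = {C,T} (union, +1)
DJ@6: {C} ∩ {C} = {C} (intersection, +0)
BDJZ@6: {C,T} ∩ {C} = {C} (intersection, +0)
BDJUZ@6: {C} ∪ {G} = {C,G} (union, +1)
BZ@7: {C} ∪ {A} = {A,C} (union, +1)
DJ@7: {A} ∪ {T} = {A,T} (union, +1)
BDJZ@7: {A,C} ∩ {A,T} = {A} (intersection, +0)
BDJUZ@7: {A} ∪ {C} = {A,C} (union, +1)
per-site changes: [2, 3, 2, 2, 2, 2, 2, 3]; total = 18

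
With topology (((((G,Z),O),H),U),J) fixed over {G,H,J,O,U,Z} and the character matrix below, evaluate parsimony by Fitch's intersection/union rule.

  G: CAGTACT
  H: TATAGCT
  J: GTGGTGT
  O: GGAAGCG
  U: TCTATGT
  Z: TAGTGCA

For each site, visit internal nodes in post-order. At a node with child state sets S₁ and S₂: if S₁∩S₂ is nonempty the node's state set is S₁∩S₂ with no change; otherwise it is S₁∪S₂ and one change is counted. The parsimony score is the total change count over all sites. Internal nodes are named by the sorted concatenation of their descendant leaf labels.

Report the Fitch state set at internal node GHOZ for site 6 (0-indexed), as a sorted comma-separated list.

[col 0] GZ: children G:{C}, Z:{T} ∪→ {C,T}; cost 1
[col 0] GOZ: children GZ:{C,T}, O:{G} ∪→ {C,G,T}; cost 1
[col 0] GHOZ: children GOZ:{C,G,T}, H:{T} ∩→ {T}; cost 0
[col 0] GHOUZ: children GHOZ:{T}, U:{T} ∩→ {T}; cost 0
[col 0] GHJOUZ: children GHOUZ:{T}, J:{G} ∪→ {G,T}; cost 1
[col 1] GZ: children G:{A}, Z:{A} ∩→ {A}; cost 0
[col 1] GOZ: children GZ:{A}, O:{G} ∪→ {A,G}; cost 1
[col 1] GHOZ: children GOZ:{A,G}, H:{A} ∩→ {A}; cost 0
[col 1] GHOUZ: children GHOZ:{A}, U:{C} ∪→ {A,C}; cost 1
[col 1] GHJOUZ: children GHOUZ:{A,C}, J:{T} ∪→ {A,C,T}; cost 1
[col 2] GZ: children G:{G}, Z:{G} ∩→ {G}; cost 0
[col 2] GOZ: children GZ:{G}, O:{A} ∪→ {A,G}; cost 1
[col 2] GHOZ: children GOZ:{A,G}, H:{T} ∪→ {A,G,T}; cost 1
[col 2] GHOUZ: children GHOZ:{A,G,T}, U:{T} ∩→ {T}; cost 0
[col 2] GHJOUZ: children GHOUZ:{T}, J:{G} ∪→ {G,T}; cost 1
[col 3] GZ: children G:{T}, Z:{T} ∩→ {T}; cost 0
[col 3] GOZ: children GZ:{T}, O:{A} ∪→ {A,T}; cost 1
[col 3] GHOZ: children GOZ:{A,T}, H:{A} ∩→ {A}; cost 0
[col 3] GHOUZ: children GHOZ:{A}, U:{A} ∩→ {A}; cost 0
[col 3] GHJOUZ: children GHOUZ:{A}, J:{G} ∪→ {A,G}; cost 1
[col 4] GZ: children G:{A}, Z:{G} ∪→ {A,G}; cost 1
[col 4] GOZ: children GZ:{A,G}, O:{G} ∩→ {G}; cost 0
[col 4] GHOZ: children GOZ:{G}, H:{G} ∩→ {G}; cost 0
[col 4] GHOUZ: children GHOZ:{G}, U:{T} ∪→ {G,T}; cost 1
[col 4] GHJOUZ: children GHOUZ:{G,T}, J:{T} ∩→ {T}; cost 0
[col 5] GZ: children G:{C}, Z:{C} ∩→ {C}; cost 0
[col 5] GOZ: children GZ:{C}, O:{C} ∩→ {C}; cost 0
[col 5] GHOZ: children GOZ:{C}, H:{C} ∩→ {C}; cost 0
[col 5] GHOUZ: children GHOZ:{C}, U:{G} ∪→ {C,G}; cost 1
[col 5] GHJOUZ: children GHOUZ:{C,G}, J:{G} ∩→ {G}; cost 0
[col 6] GZ: children G:{T}, Z:{A} ∪→ {A,T}; cost 1
[col 6] GOZ: children GZ:{A,T}, O:{G} ∪→ {A,G,T}; cost 1
[col 6] GHOZ: children GOZ:{A,G,T}, H:{T} ∩→ {T}; cost 0
[col 6] GHOUZ: children GHOZ:{T}, U:{T} ∩→ {T}; cost 0
[col 6] GHJOUZ: children GHOUZ:{T}, J:{T} ∩→ {T}; cost 0
per-site changes: [3, 3, 3, 2, 2, 1, 2]; total = 16

T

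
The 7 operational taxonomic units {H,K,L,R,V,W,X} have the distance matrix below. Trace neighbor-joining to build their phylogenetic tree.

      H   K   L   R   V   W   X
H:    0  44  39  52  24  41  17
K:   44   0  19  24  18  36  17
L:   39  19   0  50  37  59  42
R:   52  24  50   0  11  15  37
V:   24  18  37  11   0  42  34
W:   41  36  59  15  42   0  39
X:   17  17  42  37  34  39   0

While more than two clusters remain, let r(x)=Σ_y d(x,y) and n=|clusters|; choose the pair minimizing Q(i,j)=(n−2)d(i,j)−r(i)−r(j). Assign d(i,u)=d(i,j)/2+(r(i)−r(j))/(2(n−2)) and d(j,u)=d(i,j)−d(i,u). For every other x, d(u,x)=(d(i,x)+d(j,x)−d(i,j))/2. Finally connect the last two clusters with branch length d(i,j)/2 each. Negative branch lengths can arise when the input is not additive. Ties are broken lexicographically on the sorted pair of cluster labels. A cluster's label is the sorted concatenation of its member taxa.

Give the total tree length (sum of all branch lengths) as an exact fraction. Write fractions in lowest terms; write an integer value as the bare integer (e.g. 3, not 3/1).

367/4

iteration 1: select R,W (d=15, Q=-346); attach at lengths (16/5, 59/5); label the merged cluster RW
  updated: d(H,RW)=39, d(K,RW)=45/2, d(L,RW)=47, d(RW,V)=19, d(RW,X)=61/2
iteration 2: select H,X (d=17, Q=-471/2); attach at lengths (181/16, 91/16); label the merged cluster HX
  updated: d(HX,K)=22, d(HX,L)=32, d(HX,RW)=105/4, d(HX,V)=41/2
iteration 3: select K,L (d=19, Q=-319/2); attach at lengths (7/12, 221/12); label the merged cluster KL
  updated: d(HX,KL)=35/2, d(KL,RW)=101/4, d(KL,V)=18
iteration 4: select HX,KL (d=35/2, Q=-90); attach at lengths (77/8, 63/8); label the merged cluster HKLX
  updated: d(HKLX,RW)=17, d(HKLX,V)=21/2
iteration 5: select HKLX,RW (d=17, Q=-93/2); attach at lengths (17/4, 51/4); label the merged cluster HKLRWX
  updated: d(HKLRWX,V)=25/4
iteration 6: select HKLRWX,V (d=25/4); attach at lengths (25/8, 25/8); label the merged cluster HKLRVWX
final tree: ((((H:181/16,X:91/16):77/8,(K:7/12,L:221/12):63/8):17/4,(R:16/5,W:59/5):51/4):25/8,V:25/8)
total length: 367/4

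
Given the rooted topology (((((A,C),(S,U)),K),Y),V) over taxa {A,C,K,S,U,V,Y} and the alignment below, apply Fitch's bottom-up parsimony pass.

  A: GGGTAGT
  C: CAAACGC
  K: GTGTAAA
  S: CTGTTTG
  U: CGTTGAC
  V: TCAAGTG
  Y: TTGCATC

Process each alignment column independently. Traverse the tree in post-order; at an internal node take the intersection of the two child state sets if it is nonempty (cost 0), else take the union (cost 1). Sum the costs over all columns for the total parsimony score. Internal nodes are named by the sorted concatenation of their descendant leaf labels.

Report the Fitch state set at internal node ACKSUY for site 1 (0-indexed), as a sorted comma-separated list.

T

[col 0] AC: children A:{G}, C:{C} ∪→ {C,G}; cost 1
[col 0] SU: children S:{C}, U:{C} ∩→ {C}; cost 0
[col 0] ACSU: children AC:{C,G}, SU:{C} ∩→ {C}; cost 0
[col 0] ACKSU: children ACSU:{C}, K:{G} ∪→ {C,G}; cost 1
[col 0] ACKSUY: children ACKSU:{C,G}, Y:{T} ∪→ {C,G,T}; cost 1
[col 0] ACKSUVY: children ACKSUY:{C,G,T}, V:{T} ∩→ {T}; cost 0
[col 1] AC: children A:{G}, C:{A} ∪→ {A,G}; cost 1
[col 1] SU: children S:{T}, U:{G} ∪→ {G,T}; cost 1
[col 1] ACSU: children AC:{A,G}, SU:{G,T} ∩→ {G}; cost 0
[col 1] ACKSU: children ACSU:{G}, K:{T} ∪→ {G,T}; cost 1
[col 1] ACKSUY: children ACKSU:{G,T}, Y:{T} ∩→ {T}; cost 0
[col 1] ACKSUVY: children ACKSUY:{T}, V:{C} ∪→ {C,T}; cost 1
[col 2] AC: children A:{G}, C:{A} ∪→ {A,G}; cost 1
[col 2] SU: children S:{G}, U:{T} ∪→ {G,T}; cost 1
[col 2] ACSU: children AC:{A,G}, SU:{G,T} ∩→ {G}; cost 0
[col 2] ACKSU: children ACSU:{G}, K:{G} ∩→ {G}; cost 0
[col 2] ACKSUY: children ACKSU:{G}, Y:{G} ∩→ {G}; cost 0
[col 2] ACKSUVY: children ACKSUY:{G}, V:{A} ∪→ {A,G}; cost 1
[col 3] AC: children A:{T}, C:{A} ∪→ {A,T}; cost 1
[col 3] SU: children S:{T}, U:{T} ∩→ {T}; cost 0
[col 3] ACSU: children AC:{A,T}, SU:{T} ∩→ {T}; cost 0
[col 3] ACKSU: children ACSU:{T}, K:{T} ∩→ {T}; cost 0
[col 3] ACKSUY: children ACKSU:{T}, Y:{C} ∪→ {C,T}; cost 1
[col 3] ACKSUVY: children ACKSUY:{C,T}, V:{A} ∪→ {A,C,T}; cost 1
[col 4] AC: children A:{A}, C:{C} ∪→ {A,C}; cost 1
[col 4] SU: children S:{T}, U:{G} ∪→ {G,T}; cost 1
[col 4] ACSU: children AC:{A,C}, SU:{G,T} ∪→ {A,C,G,T}; cost 1
[col 4] ACKSU: children ACSU:{A,C,G,T}, K:{A} ∩→ {A}; cost 0
[col 4] ACKSUY: children ACKSU:{A}, Y:{A} ∩→ {A}; cost 0
[col 4] ACKSUVY: children ACKSUY:{A}, V:{G} ∪→ {A,G}; cost 1
[col 5] AC: children A:{G}, C:{G} ∩→ {G}; cost 0
[col 5] SU: children S:{T}, U:{A} ∪→ {A,T}; cost 1
[col 5] ACSU: children AC:{G}, SU:{A,T} ∪→ {A,G,T}; cost 1
[col 5] ACKSU: children ACSU:{A,G,T}, K:{A} ∩→ {A}; cost 0
[col 5] ACKSUY: children ACKSU:{A}, Y:{T} ∪→ {A,T}; cost 1
[col 5] ACKSUVY: children ACKSUY:{A,T}, V:{T} ∩→ {T}; cost 0
[col 6] AC: children A:{T}, C:{C} ∪→ {C,T}; cost 1
[col 6] SU: children S:{G}, U:{C} ∪→ {C,G}; cost 1
[col 6] ACSU: children AC:{C,T}, SU:{C,G} ∩→ {C}; cost 0
[col 6] ACKSU: children ACSU:{C}, K:{A} ∪→ {A,C}; cost 1
[col 6] ACKSUY: children ACKSU:{A,C}, Y:{C} ∩→ {C}; cost 0
[col 6] ACKSUVY: children ACKSUY:{C}, V:{G} ∪→ {C,G}; cost 1
per-site changes: [3, 4, 3, 3, 4, 3, 4]; total = 24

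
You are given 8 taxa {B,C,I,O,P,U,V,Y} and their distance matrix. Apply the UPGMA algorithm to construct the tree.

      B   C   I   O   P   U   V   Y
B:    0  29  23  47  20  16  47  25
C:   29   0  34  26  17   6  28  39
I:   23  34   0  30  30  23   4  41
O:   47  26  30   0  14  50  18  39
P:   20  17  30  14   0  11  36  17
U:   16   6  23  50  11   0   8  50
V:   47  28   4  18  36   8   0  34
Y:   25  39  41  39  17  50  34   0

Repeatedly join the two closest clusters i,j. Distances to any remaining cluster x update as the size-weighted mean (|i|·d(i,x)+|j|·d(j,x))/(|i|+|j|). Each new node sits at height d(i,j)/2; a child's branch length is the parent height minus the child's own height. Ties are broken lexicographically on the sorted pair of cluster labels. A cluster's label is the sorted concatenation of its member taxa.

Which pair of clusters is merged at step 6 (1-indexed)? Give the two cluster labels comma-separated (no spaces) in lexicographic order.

BCPU,IOV

iteration 1: select I,V (d=4); attach at lengths (2, 2); label the merged cluster IV
  updated: d(B,IV)=35, d(C,IV)=31, d(IV,O)=24, d(IV,P)=33, d(IV,U)=31/2, d(IV,Y)=75/2
iteration 2: select C,U (d=6); attach at lengths (3, 3); label the merged cluster CU
  updated: d(B,CU)=45/2, d(CU,IV)=93/4, d(CU,O)=38, d(CU,P)=14, d(CU,Y)=89/2
iteration 3: select CU,P (d=14); attach at lengths (4, 7); label the merged cluster CPU
  updated: d(B,CPU)=65/3, d(CPU,IV)=53/2, d(CPU,O)=30, d(CPU,Y)=106/3
iteration 4: select B,CPU (d=65/3); attach at lengths (65/6, 23/6); label the merged cluster BCPU
  updated: d(BCPU,IV)=229/8, d(BCPU,O)=137/4, d(BCPU,Y)=131/4
iteration 5: select IV,O (d=24); attach at lengths (10, 12); label the merged cluster IOV
  updated: d(BCPU,IOV)=61/2, d(IOV,Y)=38
iteration 6: select BCPU,IOV (d=61/2); attach at lengths (53/12, 13/4); label the merged cluster BCIOPUV
  updated: d(BCIOPUV,Y)=35
iteration 7: select BCIOPUV,Y (d=35); attach at lengths (9/4, 35/2); label the merged cluster BCIOPUVY
final tree: (((B:65/6,((C:3,U:3):4,P:7):23/6):53/12,((I:2,V:2):10,O:12):13/4):9/4,Y:35/2)
total length: 1021/12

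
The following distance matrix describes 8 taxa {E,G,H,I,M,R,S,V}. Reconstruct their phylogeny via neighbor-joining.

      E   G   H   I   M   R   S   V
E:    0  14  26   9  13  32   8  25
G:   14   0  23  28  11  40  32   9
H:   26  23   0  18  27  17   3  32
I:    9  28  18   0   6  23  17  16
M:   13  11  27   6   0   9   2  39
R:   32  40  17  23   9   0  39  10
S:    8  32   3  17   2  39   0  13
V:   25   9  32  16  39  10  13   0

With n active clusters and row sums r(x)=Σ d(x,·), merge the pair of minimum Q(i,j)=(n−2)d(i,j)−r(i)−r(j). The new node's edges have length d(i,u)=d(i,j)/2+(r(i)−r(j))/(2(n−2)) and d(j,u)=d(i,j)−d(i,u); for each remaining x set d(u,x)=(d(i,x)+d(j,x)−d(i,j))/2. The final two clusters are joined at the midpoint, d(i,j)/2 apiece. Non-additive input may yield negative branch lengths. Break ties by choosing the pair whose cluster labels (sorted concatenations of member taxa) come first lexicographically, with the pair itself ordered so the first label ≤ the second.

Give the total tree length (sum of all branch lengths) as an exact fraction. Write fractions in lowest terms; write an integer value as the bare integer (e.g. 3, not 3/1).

467/8

1. join R+V (d=10, Q=-254) ⇒ RV; edges |R|=43/6, |V|=17/6
  updated: d(E,RV)=47/2, d(G,RV)=39/2, d(H,RV)=39/2, d(I,RV)=29/2, d(M,RV)=19, d(RV,S)=21
2. join H+S (d=3, Q=-369/2) ⇒ HS; edges |H|=97/20, |S|=-37/20
  updated: d(E,HS)=31/2, d(G,HS)=26, d(HS,I)=16, d(HS,M)=13, d(HS,RV)=75/4
3. join E+G (d=14, Q=-235/2) ⇒ EG; edges |E|=65/16, |G|=159/16
  updated: d(EG,HS)=55/4, d(EG,I)=23/2, d(EG,M)=5, d(EG,RV)=29/2
4. join I+M (d=6, Q=-73) ⇒ IM; edges |I|=23/6, |M|=13/6
  updated: d(EG,IM)=21/4, d(HS,IM)=23/2, d(IM,RV)=55/4
5. join EG+IM (d=21/4, Q=-107/2) ⇒ EGIM; edges |EG|=27/8, |IM|=15/8
  updated: d(EGIM,HS)=10, d(EGIM,RV)=23/2
6. join EGIM+HS (d=10, Q=-161/4) ⇒ EGHIMS; edges |EGIM|=11/8, |HS|=69/8
  updated: d(EGHIMS,RV)=81/8
7. join EGHIMS+RV (d=81/8) ⇒ EGHIMRSV; edges |EGHIMS|=81/16, |RV|=81/16
final tree: ((((E:65/16,G:159/16):27/8,(I:23/6,M:13/6):15/8):11/8,(H:97/20,S:-37/20):69/8):81/16,(R:43/6,V:17/6):81/16)
total length: 467/8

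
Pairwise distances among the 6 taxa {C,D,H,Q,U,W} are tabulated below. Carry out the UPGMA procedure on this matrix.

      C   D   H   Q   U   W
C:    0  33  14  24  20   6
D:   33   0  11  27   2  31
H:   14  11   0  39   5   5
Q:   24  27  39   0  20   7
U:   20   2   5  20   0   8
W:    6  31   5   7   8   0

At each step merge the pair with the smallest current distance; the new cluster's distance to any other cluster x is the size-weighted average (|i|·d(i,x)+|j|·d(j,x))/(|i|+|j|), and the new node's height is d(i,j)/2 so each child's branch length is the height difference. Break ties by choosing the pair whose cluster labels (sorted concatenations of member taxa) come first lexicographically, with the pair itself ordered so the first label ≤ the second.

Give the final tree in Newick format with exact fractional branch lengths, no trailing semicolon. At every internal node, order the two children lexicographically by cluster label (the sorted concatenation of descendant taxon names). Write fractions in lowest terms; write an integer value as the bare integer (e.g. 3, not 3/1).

(((C:5,(H:5/2,W:5/2):5/2):4,(D:1,U:1):8):27/10,Q:117/10)

iteration 1: select D,U (d=2); attach at lengths (1, 1); label the merged cluster DU
  updated: d(C,DU)=53/2, d(DU,H)=8, d(DU,Q)=47/2, d(DU,W)=39/2
iteration 2: select H,W (d=5); attach at lengths (5/2, 5/2); label the merged cluster HW
  updated: d(C,HW)=10, d(DU,HW)=55/4, d(HW,Q)=23
iteration 3: select C,HW (d=10); attach at lengths (5, 5/2); label the merged cluster CHW
  updated: d(CHW,DU)=18, d(CHW,Q)=70/3
iteration 4: select CHW,DU (d=18); attach at lengths (4, 8); label the merged cluster CDHUW
  updated: d(CDHUW,Q)=117/5
iteration 5: select CDHUW,Q (d=117/5); attach at lengths (27/10, 117/10); label the merged cluster CDHQUW
final tree: (((C:5,(H:5/2,W:5/2):5/2):4,(D:1,U:1):8):27/10,Q:117/10)
total length: 409/10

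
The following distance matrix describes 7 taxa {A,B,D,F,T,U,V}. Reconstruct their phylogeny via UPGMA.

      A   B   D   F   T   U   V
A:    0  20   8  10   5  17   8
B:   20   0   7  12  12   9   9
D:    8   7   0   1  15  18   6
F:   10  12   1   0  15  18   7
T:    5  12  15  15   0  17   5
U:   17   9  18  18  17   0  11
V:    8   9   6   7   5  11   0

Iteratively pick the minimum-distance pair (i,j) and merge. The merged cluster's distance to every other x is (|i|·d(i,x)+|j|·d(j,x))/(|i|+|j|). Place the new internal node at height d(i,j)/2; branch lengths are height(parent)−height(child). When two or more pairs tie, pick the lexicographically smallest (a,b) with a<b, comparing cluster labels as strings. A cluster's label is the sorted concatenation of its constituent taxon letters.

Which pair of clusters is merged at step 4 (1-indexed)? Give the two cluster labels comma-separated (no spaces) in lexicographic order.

B,U

1. join D+F (d=1) ⇒ DF; edges |D|=1/2, |F|=1/2
  updated: d(A,DF)=9, d(B,DF)=19/2, d(DF,T)=15, d(DF,U)=18, d(DF,V)=13/2
2. join A+T (d=5) ⇒ AT; edges |A|=5/2, |T|=5/2
  updated: d(AT,B)=16, d(AT,DF)=12, d(AT,U)=17, d(AT,V)=13/2
3. join AT+V (d=13/2) ⇒ ATV; edges |AT|=3/4, |V|=13/4
  updated: d(ATV,B)=41/3, d(ATV,DF)=61/6, d(ATV,U)=15
4. join B+U (d=9) ⇒ BU; edges |B|=9/2, |U|=9/2
  updated: d(ATV,BU)=43/3, d(BU,DF)=55/4
5. join ATV+DF (d=61/6) ⇒ ADFTV; edges |ATV|=11/6, |DF|=55/12
  updated: d(ADFTV,BU)=141/10
6. join ADFTV+BU (d=141/10) ⇒ ABDFTUV; edges |ADFTV|=59/30, |BU|=51/20
final tree: ((((A:5/2,T:5/2):3/4,V:13/4):11/6,(D:1/2,F:1/2):55/12):59/30,(B:9/2,U:9/2):51/20)
total length: 449/15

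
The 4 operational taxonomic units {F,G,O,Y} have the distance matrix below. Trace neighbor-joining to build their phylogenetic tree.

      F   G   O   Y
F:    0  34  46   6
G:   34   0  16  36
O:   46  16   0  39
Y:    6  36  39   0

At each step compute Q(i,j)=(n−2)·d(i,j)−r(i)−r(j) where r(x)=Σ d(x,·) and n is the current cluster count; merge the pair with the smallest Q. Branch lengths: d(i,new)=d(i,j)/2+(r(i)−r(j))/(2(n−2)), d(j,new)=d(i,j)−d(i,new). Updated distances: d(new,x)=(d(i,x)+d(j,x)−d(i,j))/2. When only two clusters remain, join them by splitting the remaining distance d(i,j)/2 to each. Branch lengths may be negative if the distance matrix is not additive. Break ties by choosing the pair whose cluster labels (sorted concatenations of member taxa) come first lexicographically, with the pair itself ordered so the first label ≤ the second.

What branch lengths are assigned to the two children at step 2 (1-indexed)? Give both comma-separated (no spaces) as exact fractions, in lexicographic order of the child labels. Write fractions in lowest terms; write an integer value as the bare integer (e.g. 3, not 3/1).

step 1: merge (F,Y) at d=6, Q=-155; branch lengths F→17/4, Y→7/4; new cluster FY
  updated: d(FY,G)=32, d(FY,O)=79/2
step 2: merge (FY,G) at d=32, Q=-175/2; branch lengths FY→111/4, G→17/4; new cluster FGY
  updated: d(FGY,O)=47/4
step 3: merge (FGY,O) at d=47/4; branch lengths FGY→47/8, O→47/8; new cluster FGOY
final tree: (((F:17/4,Y:7/4):111/4,G:17/4):47/8,O:47/8)
total length: 199/4

111/4,17/4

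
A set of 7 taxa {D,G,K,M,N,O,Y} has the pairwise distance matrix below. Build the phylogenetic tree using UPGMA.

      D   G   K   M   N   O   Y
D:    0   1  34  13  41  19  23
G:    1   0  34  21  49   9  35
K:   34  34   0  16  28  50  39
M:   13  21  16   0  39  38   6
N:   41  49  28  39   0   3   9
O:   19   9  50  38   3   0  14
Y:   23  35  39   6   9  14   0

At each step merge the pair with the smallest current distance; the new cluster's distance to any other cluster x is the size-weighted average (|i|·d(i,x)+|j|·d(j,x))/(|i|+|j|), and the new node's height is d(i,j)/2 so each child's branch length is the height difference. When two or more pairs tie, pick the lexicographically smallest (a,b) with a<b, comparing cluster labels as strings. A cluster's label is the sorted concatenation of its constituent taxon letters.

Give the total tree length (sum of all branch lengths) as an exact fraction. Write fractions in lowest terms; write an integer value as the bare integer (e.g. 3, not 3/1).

509/8

step 1: merge (D,G) at d=1; branch lengths D→1/2, G→1/2; new cluster DG
  updated: d(DG,K)=34, d(DG,M)=17, d(DG,N)=45, d(DG,O)=14, d(DG,Y)=29
step 2: merge (N,O) at d=3; branch lengths N→3/2, O→3/2; new cluster NO
  updated: d(DG,NO)=59/2, d(K,NO)=39, d(M,NO)=77/2, d(NO,Y)=23/2
step 3: merge (M,Y) at d=6; branch lengths M→3, Y→3; new cluster MY
  updated: d(DG,MY)=23, d(K,MY)=55/2, d(MY,NO)=25
step 4: merge (DG,MY) at d=23; branch lengths DG→11, MY→17/2; new cluster DGMY
  updated: d(DGMY,K)=123/4, d(DGMY,NO)=109/4
step 5: merge (DGMY,NO) at d=109/4; branch lengths DGMY→17/8, NO→97/8; new cluster DGMNOY
  updated: d(DGMNOY,K)=67/2
step 6: merge (DGMNOY,K) at d=67/2; branch lengths DGMNOY→25/8, K→67/4; new cluster DGKMNOY
final tree: ((((D:1/2,G:1/2):11,(M:3,Y:3):17/2):17/8,(N:3/2,O:3/2):97/8):25/8,K:67/4)
total length: 509/8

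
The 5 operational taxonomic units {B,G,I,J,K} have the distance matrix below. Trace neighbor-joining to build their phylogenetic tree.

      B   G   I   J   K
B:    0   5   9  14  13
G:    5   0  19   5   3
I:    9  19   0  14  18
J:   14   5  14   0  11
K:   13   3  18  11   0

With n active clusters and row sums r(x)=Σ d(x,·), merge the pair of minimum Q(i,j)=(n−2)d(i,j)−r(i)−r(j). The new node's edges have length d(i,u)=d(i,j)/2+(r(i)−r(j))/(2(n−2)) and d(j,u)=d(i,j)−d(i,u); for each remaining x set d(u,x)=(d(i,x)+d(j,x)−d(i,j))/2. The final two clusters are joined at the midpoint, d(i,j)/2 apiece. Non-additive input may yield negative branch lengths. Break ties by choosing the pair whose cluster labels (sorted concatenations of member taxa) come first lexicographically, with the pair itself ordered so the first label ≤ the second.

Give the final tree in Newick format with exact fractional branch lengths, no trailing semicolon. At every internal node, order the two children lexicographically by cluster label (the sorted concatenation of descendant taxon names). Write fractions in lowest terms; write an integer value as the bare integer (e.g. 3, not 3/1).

iteration 1: select B,I (d=9, Q=-74); attach at lengths (4/3, 23/3); label the merged cluster BI
  updated: d(BI,G)=15/2, d(BI,J)=19/2, d(BI,K)=11
iteration 2: select BI,J (d=19/2, Q=-69/2); attach at lengths (43/8, 33/8); label the merged cluster BIJ
  updated: d(BIJ,G)=3/2, d(BIJ,K)=25/4
iteration 3: select BIJ,G (d=3/2, Q=-43/4); attach at lengths (19/8, -7/8); label the merged cluster BGIJ
  updated: d(BGIJ,K)=31/8
iteration 4: select BGIJ,K (d=31/8); attach at lengths (31/16, 31/16); label the merged cluster BGIJK
final tree: ((((B:4/3,I:23/3):43/8,J:33/8):19/8,G:-7/8):31/16,K:31/16)
total length: 191/8

((((B:4/3,I:23/3):43/8,J:33/8):19/8,G:-7/8):31/16,K:31/16)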